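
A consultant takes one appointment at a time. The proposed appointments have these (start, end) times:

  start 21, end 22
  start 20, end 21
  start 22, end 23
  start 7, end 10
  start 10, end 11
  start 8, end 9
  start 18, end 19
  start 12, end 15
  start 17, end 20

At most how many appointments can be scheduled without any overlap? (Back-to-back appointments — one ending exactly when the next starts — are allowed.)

7

Sort by end time and greedily take each interval whose start is ≥ the last chosen end.
By end time: (8,9), (7,10), (10,11), (12,15), (18,19), (17,20), (20,21), (21,22), (22,23).
Pick (8,9); next start ≥ 9 → (10,11); next start ≥ 11 → (12,15); next start ≥ 15 → (18,19); next start ≥ 19 → (20,21); next start ≥ 21 → (21,22); next start ≥ 22 → (22,23).
Selected 7 appointments.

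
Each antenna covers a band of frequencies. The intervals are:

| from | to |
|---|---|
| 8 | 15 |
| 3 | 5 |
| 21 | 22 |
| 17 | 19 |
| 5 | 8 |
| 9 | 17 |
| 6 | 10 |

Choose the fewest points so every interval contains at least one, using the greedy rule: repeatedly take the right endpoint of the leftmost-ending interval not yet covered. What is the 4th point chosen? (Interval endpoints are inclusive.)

22

Sort by right endpoint; whenever an interval is uncovered, place a point at its right end.
By right end: [3,5]  [5,8]  [6,10]  [8,15]  [9,17]  [17,19]  [21,22]
[3,5] uncovered → point at 5; [6,10] uncovered → point at 10; [17,19] uncovered → point at 19; [21,22] uncovered → point at 22.
Points: 5, 10, 19, 22 (4 total).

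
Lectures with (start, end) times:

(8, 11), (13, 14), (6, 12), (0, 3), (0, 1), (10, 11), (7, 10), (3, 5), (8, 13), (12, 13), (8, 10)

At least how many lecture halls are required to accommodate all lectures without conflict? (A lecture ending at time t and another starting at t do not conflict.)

5

Count concurrent intervals with a sweep; the peak is the room count.
Events (time:±→running): 0:+→1 0:+→2 1:-→1 3:-→0 3:+→1 5:-→0 6:+→1 7:+→2 8:+→3 8:+→4 8:+→5 … peak 5.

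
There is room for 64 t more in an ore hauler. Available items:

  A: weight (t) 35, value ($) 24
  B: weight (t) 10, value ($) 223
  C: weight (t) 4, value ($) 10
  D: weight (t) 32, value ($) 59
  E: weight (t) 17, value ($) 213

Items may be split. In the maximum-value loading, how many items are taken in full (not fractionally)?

Ratios (sorted): B 22.30, E 12.53, C 2.50, D 1.84, A 0.69
take B (10 @ 223); take E (17 @ 213); take C (4 @ 10); take D (32 @ 59); take 1/35 of A → 0.69. Capacity used 64/64.
4 item(s) taken whole; one partial (take 1/35 of A).

4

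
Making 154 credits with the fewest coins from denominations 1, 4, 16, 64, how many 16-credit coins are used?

1

154 − 2×64→26 − 1×16→10 − 2×4→2 − 2×1→0
Count of 16: 1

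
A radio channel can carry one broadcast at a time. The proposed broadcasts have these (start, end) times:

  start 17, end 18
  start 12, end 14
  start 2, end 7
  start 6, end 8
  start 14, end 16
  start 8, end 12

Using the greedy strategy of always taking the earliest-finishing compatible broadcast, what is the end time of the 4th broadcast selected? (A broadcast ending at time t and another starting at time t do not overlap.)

Order by finish time; keep every interval that doesn't clash with the previous kept one.
By end time: (2,7), (6,8), (8,12), (12,14), (14,16), (17,18).
Pick (2,7); next start ≥ 7 → (8,12); next start ≥ 12 → (12,14); next start ≥ 14 → (14,16); next start ≥ 16 → (17,18).
Selected: (2,7) (8,12) (12,14) (14,16) (17,18)

16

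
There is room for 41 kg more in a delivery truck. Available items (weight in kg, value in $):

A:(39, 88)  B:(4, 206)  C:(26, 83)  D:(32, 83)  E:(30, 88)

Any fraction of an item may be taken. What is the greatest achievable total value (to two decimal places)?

321.27

Greedy by value/weight ratio, highest first.
Order: B (206/4=51.50) > C (83/26=3.19) > E (88/30=2.93) > D (83/32=2.59) > A (88/39=2.26)
Fill: take B (4 @ 206) → take C (26 @ 83) → take 11/30 of E → 32.27; 41/41 used.
Total value = 321.27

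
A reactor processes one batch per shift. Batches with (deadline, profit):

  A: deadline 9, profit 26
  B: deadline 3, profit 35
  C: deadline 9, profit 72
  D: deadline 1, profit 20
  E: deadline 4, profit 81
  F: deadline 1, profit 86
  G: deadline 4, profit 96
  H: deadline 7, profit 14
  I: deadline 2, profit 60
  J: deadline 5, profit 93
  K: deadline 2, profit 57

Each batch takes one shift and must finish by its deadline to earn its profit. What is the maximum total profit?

Take jobs in profit order; each goes to the latest open slot no later than its deadline.
Profit order: G=96 J=93 F=86 E=81 C=72 I=60 K=57 B=35 A=26 D=20 H=14
Assign: G→slot 4, J→slot 5, F→slot 1, E→slot 3, C→slot 9, I→slot 2, K skipped, B skipped, A→slot 8, D skipped, H→slot 7.
Slots: [1:F] [2:I] [3:E] [4:G] [5:J] [7:H] [8:A] [9:C]
Profit = 86 + 60 + 81 + 96 + 93 + 14 + 26 + 72 = 528

528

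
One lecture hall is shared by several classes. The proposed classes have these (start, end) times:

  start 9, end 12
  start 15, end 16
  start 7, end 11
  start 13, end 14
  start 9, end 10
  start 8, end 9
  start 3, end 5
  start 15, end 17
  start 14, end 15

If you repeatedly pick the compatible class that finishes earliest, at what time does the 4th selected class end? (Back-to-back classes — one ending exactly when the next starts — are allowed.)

Sort by end time and greedily take each interval whose start is ≥ the last chosen end.
Sorted by end: (3,5)  (8,9)  (9,10)  (7,11)  (9,12)  (13,14)  (14,15)  (15,16)  (15,17)
take (3,5); take (8,9); take (9,10); skip (7,11); take (13,14); take (14,15); take (15,16).
Selected: (3,5) (8,9) (9,10) (13,14) (14,15) (15,16)

14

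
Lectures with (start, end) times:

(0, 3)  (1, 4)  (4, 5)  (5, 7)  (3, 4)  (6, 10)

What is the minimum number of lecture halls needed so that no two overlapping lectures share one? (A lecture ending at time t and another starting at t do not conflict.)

starts: [0, 1, 3, 4, 5, 6]
ends:   [3, 4, 4, 5, 7, 10]
s0→1 s1→2  — peak 2.

2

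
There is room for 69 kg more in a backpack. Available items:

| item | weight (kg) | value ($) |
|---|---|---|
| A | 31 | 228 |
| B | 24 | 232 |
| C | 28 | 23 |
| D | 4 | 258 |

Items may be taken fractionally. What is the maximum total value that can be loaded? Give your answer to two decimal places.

Sort by value per unit weight and fill in that order.
Ratios (sorted): D 64.50, B 9.67, A 7.35, C 0.82
take D (4 @ 258); take B (24 @ 232); take A (31 @ 228); take 10/28 of C → 8.21. Capacity used 69/69.
Total value = 726.21

726.21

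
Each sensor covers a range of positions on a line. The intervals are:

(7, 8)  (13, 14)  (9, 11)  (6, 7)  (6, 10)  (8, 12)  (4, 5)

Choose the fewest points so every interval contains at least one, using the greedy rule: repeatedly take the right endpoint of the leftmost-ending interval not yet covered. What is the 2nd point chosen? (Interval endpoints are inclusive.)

7

Sort by right endpoint; whenever an interval is uncovered, place a point at its right end.
Sorted: [4,5] [6,7] [7,8] [6,10] [9,11] [8,12] [13,14]
{[4,5]} hit by 5; {[6,7],[7,8],[6,10]} hit by 7; {[9,11],[8,12]} hit by 11; {[13,14]} hit by 14.
Points: 5, 7, 11, 14 (4 total).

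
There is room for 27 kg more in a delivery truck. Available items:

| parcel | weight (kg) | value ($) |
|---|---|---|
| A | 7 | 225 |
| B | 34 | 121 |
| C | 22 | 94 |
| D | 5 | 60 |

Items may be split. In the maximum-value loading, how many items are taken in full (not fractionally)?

2

Order: A (225/7=32.14) > D (60/5=12.00) > C (94/22=4.27) > B (121/34=3.56)
Fill: take A (7 @ 225) → take D (5 @ 60) → take 15/22 of C → 64.09; 27/27 used.
2 item(s) taken whole; one partial (take 15/22 of C).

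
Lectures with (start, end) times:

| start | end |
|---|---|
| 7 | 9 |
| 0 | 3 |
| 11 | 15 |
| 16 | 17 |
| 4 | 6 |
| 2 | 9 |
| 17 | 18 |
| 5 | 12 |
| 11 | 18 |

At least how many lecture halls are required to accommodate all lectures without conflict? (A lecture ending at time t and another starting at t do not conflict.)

Count concurrent intervals with a sweep; the peak is the room count.
starts: [0, 2, 4, 5, 7, 11, 11, 16, 17]
ends:   [3, 6, 9, 9, 12, 15, 17, 18, 18]
s0→1 s2→2 e3→1 s4→2 s5→3  — peak 3.

3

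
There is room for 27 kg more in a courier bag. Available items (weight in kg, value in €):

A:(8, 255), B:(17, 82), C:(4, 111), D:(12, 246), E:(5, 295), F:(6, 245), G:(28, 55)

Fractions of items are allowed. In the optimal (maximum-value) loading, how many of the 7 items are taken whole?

Ratios (sorted): E 59.00, F 40.83, A 31.88, C 27.75, D 20.50, B 4.82, G 1.96
take E (5 @ 295); take F (6 @ 245); take A (8 @ 255); take C (4 @ 111); take 4/12 of D → 82.00. Capacity used 27/27.
4 item(s) taken whole; one partial (take 4/12 of D).

4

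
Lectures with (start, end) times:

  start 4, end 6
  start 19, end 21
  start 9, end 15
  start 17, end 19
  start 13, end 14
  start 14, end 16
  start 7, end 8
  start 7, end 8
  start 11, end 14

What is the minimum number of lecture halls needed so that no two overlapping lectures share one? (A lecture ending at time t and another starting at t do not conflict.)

3

Count concurrent intervals with a sweep; the peak is the room count.
starts: [4, 7, 7, 9, 11, 13, 14, 17, 19]
ends:   [6, 8, 8, 14, 14, 15, 16, 19, 21]
s4→1 e6→0 s7→1 s7→2 e8→1 e8→0 s9→1 s11→2 s13→3  — peak 3.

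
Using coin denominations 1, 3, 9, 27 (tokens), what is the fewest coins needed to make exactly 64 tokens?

64 = 2×27 + 1×9 + 1×1
Total coins = 2 + 1 + 1 = 4

4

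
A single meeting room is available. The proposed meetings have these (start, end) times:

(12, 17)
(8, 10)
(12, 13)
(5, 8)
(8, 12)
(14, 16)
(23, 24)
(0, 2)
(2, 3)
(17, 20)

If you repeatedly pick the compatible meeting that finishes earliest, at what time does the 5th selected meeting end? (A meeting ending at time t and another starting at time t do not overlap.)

13

Sort by end time and greedily take each interval whose start is ≥ the last chosen end.
By end time: (0,2), (2,3), (5,8), (8,10), (8,12), (12,13), (14,16), (12,17), (17,20), (23,24).
Pick (0,2); next start ≥ 2 → (2,3); next start ≥ 3 → (5,8); next start ≥ 8 → (8,10); next start ≥ 10 → (12,13); next start ≥ 13 → (14,16); next start ≥ 16 → (17,20); next start ≥ 20 → (23,24).
Selected: (0,2) (2,3) (5,8) (8,10) (12,13) (14,16) (17,20) (23,24)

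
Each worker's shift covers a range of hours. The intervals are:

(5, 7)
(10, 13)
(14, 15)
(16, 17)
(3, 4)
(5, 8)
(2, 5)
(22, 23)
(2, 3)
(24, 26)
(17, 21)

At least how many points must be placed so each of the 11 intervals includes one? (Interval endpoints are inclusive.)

Sort by right endpoint; whenever an interval is uncovered, place a point at its right end.
Sorted: [2,3] [3,4] [2,5] [5,7] [5,8] [10,13] [14,15] [16,17] [17,21] [22,23] [24,26]
{[2,3],[3,4],[2,5]} hit by 3; {[5,7],[5,8]} hit by 7; {[10,13]} hit by 13; {[14,15]} hit by 15; {[16,17],[17,21]} hit by 17; {[22,23]} hit by 23; {[24,26]} hit by 26.
Points: 3, 7, 13, 15, 17, 23, 26 (7 total).

7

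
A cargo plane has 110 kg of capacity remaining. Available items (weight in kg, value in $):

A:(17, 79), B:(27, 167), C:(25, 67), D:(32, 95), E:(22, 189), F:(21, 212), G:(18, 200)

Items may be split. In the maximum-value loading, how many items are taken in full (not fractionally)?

5

Sort by value per unit weight and fill in that order.
Ratios (sorted): G 11.11, F 10.10, E 8.59, B 6.19, A 4.65, D 2.97, C 2.68
take G (18 @ 200); take F (21 @ 212); take E (22 @ 189); take B (27 @ 167); take A (17 @ 79); take 5/32 of D → 14.84. Capacity used 110/110.
5 item(s) taken whole; one partial (take 5/32 of D).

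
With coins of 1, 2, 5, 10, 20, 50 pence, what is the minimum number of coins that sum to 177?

6

Use the largest denomination that fits, subtract, and repeat.
177 − 3×50→27 − 1×20→7 − 1×5→2 − 1×2→0
Total coins = 3 + 1 + 1 + 1 = 6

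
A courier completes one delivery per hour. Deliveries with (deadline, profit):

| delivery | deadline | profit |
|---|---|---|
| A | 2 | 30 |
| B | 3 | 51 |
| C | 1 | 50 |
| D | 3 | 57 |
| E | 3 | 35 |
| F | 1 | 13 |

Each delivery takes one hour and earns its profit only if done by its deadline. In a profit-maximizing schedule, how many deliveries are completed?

3

Profit order: D=57 B=51 C=50 E=35 A=30 F=13
Assign: D→slot 3, B→slot 2, C→slot 1, E skipped, A skipped, F skipped.
Slots: [1:C] [2:B] [3:D]
3 of 6 scheduled.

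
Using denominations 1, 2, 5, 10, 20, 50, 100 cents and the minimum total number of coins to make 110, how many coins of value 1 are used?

0

Greedy: take as many of the largest coin as possible, then repeat with the remainder.
110 − 1×100→10 − 1×10→0
Count of 1: 0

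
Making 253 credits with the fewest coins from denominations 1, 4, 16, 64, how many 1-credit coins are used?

1

Use the largest denomination that fits, subtract, and repeat.
253 = 3×64 + 3×16 + 3×4 + 1×1
Count of 1: 1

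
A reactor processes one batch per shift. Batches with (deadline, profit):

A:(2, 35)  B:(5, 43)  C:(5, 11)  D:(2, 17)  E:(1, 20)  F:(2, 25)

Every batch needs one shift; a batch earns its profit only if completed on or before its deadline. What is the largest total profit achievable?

Take jobs in profit order; each goes to the latest open slot no later than its deadline.
By profit: B(d5,43), A(d2,35), F(d2,25), E(d1,20), D(d2,17), C(d5,11)
B→slot 5; A→slot 2; F→slot 1; E skipped; D skipped; C→slot 4.
Profit = 25 + 35 + 11 + 43 = 114

114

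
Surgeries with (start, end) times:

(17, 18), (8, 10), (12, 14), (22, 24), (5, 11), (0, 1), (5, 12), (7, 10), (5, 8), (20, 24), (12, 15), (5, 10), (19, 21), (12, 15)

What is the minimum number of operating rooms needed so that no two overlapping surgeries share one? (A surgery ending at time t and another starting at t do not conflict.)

Count concurrent intervals with a sweep; the peak is the room count.
Events (time:±→running): 0:+→1 1:-→0 5:+→1 5:+→2 5:+→3 5:+→4 7:+→5 … peak 5.

5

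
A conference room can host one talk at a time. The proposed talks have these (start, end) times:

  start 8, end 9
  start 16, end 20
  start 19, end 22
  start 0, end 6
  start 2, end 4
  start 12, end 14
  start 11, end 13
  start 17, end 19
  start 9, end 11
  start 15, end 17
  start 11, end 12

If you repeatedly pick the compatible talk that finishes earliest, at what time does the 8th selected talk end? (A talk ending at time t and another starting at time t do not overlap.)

22

Greedy by earliest finish: after sorting by end time, pick each interval compatible with the last pick.
Sorted by end: (2,4)  (0,6)  (8,9)  (9,11)  (11,12)  (11,13)  (12,14)  (15,17)  (17,19)  (16,20)  (19,22)
take (2,4); skip (0,6); take (8,9); take (9,11); take (11,12); take (12,14); take (15,17); take (17,19); skip (16,20); take (19,22).
Selected: (2,4) (8,9) (9,11) (11,12) (12,14) (15,17) (17,19) (19,22)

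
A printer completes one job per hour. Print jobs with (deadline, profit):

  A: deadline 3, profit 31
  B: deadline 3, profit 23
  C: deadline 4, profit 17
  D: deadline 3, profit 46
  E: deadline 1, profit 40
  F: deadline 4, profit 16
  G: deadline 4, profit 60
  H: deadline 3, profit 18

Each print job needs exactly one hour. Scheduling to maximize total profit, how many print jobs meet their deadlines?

4

Take jobs in profit order; each goes to the latest open slot no later than its deadline.
Profit order: G=60 D=46 E=40 A=31 B=23 H=18 C=17 F=16
Assign: G→slot 4, D→slot 3, E→slot 1, A→slot 2, B skipped, H skipped, C skipped, F skipped.
Slots: [1:E] [2:A] [3:D] [4:G]
4 of 8 scheduled.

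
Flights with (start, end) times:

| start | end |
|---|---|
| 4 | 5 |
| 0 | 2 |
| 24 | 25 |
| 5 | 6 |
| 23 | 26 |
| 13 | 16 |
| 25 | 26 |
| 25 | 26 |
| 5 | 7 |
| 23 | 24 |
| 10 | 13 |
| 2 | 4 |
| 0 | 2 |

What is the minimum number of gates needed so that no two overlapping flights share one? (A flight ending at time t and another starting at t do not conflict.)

Count concurrent intervals with a sweep; the peak is the room count.
Events (time:±→running): 0:+→1 0:+→2 2:-→1 2:-→0 2:+→1 4:-→0 4:+→1 5:-→0 5:+→1 5:+→2 6:-→1 7:-→0 10:+→1 13:-→0 13:+→1 16:-→0 23:+→1 23:+→2 24:-→1 24:+→2 25:-→1 25:+→2 25:+→3 … peak 3.

3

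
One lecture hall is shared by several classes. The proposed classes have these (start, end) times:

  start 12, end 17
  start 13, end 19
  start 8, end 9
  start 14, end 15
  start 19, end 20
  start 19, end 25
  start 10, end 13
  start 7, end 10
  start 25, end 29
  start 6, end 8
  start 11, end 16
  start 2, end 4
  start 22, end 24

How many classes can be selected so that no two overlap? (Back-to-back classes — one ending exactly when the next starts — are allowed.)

8

Order by finish time; keep every interval that doesn't clash with the previous kept one.
Sorted by end: (2,4)  (6,8)  (8,9)  (7,10)  (10,13)  (14,15)  (11,16)  (12,17)  (13,19)  (19,20)  (22,24)  (19,25)  (25,29)
take (2,4); take (6,8); take (8,9); skip (7,10); take (10,13); take (14,15); skip (11,16); skip (12,17); skip (13,19); take (19,20); take (22,24); take (25,29).
Selected 8 classes.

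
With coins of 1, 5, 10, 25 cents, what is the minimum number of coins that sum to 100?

100 − 4×25→0
Total coins = 4 = 4

4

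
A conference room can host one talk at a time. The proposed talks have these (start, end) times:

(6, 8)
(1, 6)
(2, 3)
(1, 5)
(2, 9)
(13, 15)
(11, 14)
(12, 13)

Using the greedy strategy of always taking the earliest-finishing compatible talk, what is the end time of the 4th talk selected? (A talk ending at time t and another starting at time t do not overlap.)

By end time: (2,3), (1,5), (1,6), (6,8), (2,9), (12,13), (11,14), (13,15).
Pick (2,3); next start ≥ 3 → (6,8); next start ≥ 8 → (12,13); next start ≥ 13 → (13,15).
Selected: (2,3) (6,8) (12,13) (13,15)

15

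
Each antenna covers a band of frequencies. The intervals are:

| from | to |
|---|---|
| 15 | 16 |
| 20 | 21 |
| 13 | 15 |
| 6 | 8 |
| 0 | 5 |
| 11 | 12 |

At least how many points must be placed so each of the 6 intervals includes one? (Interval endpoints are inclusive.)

Sort by right endpoint; whenever an interval is uncovered, place a point at its right end.
By right end: [0,5]  [6,8]  [11,12]  [13,15]  [15,16]  [20,21]
[0,5] uncovered → point at 5; [6,8] uncovered → point at 8; [11,12] uncovered → point at 12; [13,15] uncovered → point at 15; [20,21] uncovered → point at 21.
Points: 5, 8, 12, 15, 21 (5 total).

5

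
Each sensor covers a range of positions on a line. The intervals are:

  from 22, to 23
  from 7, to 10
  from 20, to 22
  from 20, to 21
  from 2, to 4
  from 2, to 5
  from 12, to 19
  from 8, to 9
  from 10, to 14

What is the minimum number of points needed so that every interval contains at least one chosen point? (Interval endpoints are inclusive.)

Sorted: [2,4] [2,5] [8,9] [7,10] [10,14] [12,19] [20,21] [20,22] [22,23]
{[2,4],[2,5]} hit by 4; {[8,9],[7,10]} hit by 9; {[10,14],[12,19]} hit by 14; {[20,21],[20,22]} hit by 21; {[22,23]} hit by 23.
Points: 4, 9, 14, 21, 23 (5 total).

5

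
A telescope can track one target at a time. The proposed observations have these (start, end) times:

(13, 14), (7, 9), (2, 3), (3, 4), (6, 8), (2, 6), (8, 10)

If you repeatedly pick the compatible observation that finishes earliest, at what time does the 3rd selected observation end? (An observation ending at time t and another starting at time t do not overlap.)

8

Order by finish time; keep every interval that doesn't clash with the previous kept one.
Sorted by end: (2,3)  (3,4)  (2,6)  (6,8)  (7,9)  (8,10)  (13,14)
take (2,3); take (3,4); skip (2,6); take (6,8); take (8,10); take (13,14).
Selected: (2,3) (3,4) (6,8) (8,10) (13,14)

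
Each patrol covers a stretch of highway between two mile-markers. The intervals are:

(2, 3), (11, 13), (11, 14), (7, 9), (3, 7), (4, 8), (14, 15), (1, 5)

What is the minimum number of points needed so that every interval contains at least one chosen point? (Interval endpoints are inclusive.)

4

Sort by right endpoint; whenever an interval is uncovered, place a point at its right end.
Sorted: [2,3] [1,5] [3,7] [4,8] [7,9] [11,13] [11,14] [14,15]
{[2,3],[1,5],[3,7]} hit by 3; {[4,8],[7,9]} hit by 8; {[11,13],[11,14]} hit by 13; {[14,15]} hit by 15.
Points: 3, 8, 13, 15 (4 total).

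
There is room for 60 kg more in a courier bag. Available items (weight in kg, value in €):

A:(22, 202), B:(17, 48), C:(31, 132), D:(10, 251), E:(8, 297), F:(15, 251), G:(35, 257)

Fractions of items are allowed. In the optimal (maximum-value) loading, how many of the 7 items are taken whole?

4

Order: E (297/8=37.12) > D (251/10=25.10) > F (251/15=16.73) > A (202/22=9.18) > G (257/35=7.34) > C (132/31=4.26) > B (48/17=2.82)
Fill: take E (8 @ 297) → take D (10 @ 251) → take F (15 @ 251) → take A (22 @ 202) → take 5/35 of G → 36.71; 60/60 used.
4 item(s) taken whole; one partial (take 5/35 of G).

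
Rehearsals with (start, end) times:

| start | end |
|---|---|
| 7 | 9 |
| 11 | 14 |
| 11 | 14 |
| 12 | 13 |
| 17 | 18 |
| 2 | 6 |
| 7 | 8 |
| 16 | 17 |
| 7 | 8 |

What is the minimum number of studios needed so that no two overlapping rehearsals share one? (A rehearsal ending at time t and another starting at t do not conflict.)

Events (time:±→running): 2:+→1 6:-→0 7:+→1 7:+→2 7:+→3 … peak 3.

3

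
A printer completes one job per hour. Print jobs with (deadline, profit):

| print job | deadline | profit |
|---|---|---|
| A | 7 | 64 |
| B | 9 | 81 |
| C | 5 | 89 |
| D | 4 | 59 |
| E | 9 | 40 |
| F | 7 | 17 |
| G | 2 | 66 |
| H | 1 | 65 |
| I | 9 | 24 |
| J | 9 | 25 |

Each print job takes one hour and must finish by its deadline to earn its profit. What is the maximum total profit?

Sort by profit descending; place each in the latest free slot ≤ its deadline.
Profit order: C=89 B=81 G=66 H=65 A=64 D=59 E=40 J=25 I=24 F=17
Assign: C→slot 5, B→slot 9, G→slot 2, H→slot 1, A→slot 7, D→slot 4, E→slot 8, J→slot 6, I→slot 3, F skipped.
Slots: [1:H] [2:G] [3:I] [4:D] [5:C] [6:J] [7:A] [8:E] [9:B]
Profit = 65 + 66 + 24 + 59 + 89 + 25 + 64 + 40 + 81 = 513

513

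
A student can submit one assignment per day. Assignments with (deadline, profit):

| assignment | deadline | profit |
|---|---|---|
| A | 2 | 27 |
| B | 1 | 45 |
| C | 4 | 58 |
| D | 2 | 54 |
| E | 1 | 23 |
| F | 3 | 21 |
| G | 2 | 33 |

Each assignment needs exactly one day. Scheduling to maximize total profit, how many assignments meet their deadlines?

By profit: C(d4,58), D(d2,54), B(d1,45), G(d2,33), A(d2,27), E(d1,23), F(d3,21)
C→slot 4; D→slot 2; B→slot 1; G skipped; A skipped; E skipped; F→slot 3.
4 of 7 scheduled.

4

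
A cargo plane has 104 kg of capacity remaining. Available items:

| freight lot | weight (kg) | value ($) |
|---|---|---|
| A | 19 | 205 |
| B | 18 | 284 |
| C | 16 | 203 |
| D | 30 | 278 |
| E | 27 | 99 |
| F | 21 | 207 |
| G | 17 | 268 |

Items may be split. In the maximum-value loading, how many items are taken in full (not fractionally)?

Greedy by value/weight ratio, highest first.
Ratios (sorted): B 15.78, G 15.76, C 12.69, A 10.79, F 9.86, D 9.27, E 3.67
take B (18 @ 284); take G (17 @ 268); take C (16 @ 203); take A (19 @ 205); take F (21 @ 207); take 13/30 of D → 120.47. Capacity used 104/104.
5 item(s) taken whole; one partial (take 13/30 of D).

5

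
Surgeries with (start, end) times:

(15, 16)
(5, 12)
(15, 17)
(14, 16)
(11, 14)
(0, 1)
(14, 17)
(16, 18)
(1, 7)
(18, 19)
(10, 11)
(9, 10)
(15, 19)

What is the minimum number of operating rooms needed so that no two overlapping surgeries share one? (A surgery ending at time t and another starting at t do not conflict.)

starts: [0, 1, 5, 9, 10, 11, 14, 14, 15, 15, 15, 16, 18]
ends:   [1, 7, 10, 11, 12, 14, 16, 16, 17, 17, 18, 19, 19]
s0→1 e1→0 s1→1 s5→2 e7→1 s9→2 e10→1 s10→2 e11→1 s11→2 e12→1 e14→0 s14→1 s14→2 s15→3 s15→4 s15→5  — peak 5.

5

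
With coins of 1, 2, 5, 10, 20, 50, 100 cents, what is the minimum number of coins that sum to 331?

Greedy: take as many of the largest coin as possible, then repeat with the remainder.
331 − 3×100→31 − 1×20→11 − 1×10→1 − 1×1→0
Total coins = 3 + 1 + 1 + 1 = 6

6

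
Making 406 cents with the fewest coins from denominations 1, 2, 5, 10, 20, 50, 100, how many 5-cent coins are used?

1

Greedy: take as many of the largest coin as possible, then repeat with the remainder.
406 − 4×100→6 − 1×5→1 − 1×1→0
Count of 5: 1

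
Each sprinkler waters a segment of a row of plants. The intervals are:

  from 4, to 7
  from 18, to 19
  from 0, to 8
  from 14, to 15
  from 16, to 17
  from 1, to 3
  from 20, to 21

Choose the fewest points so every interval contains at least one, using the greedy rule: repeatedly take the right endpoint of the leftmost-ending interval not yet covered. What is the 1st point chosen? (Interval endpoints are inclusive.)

Sort by right endpoint; whenever an interval is uncovered, place a point at its right end.
Sorted: [1,3] [4,7] [0,8] [14,15] [16,17] [18,19] [20,21]
{[1,3]} hit by 3; {[4,7],[0,8]} hit by 7; {[14,15]} hit by 15; {[16,17]} hit by 17; {[18,19]} hit by 19; {[20,21]} hit by 21.
Points: 3, 7, 15, 17, 19, 21 (6 total).

3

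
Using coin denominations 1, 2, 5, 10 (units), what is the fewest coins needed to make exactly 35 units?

4

Use the largest denomination that fits, subtract, and repeat.
35 = 3×10 + 1×5
Total coins = 3 + 1 = 4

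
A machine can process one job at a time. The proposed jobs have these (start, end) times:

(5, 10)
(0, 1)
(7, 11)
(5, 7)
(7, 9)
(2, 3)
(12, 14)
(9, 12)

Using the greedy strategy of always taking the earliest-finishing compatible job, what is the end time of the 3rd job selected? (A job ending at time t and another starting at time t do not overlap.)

Greedy by earliest finish: after sorting by end time, pick each interval compatible with the last pick.
By end time: (0,1), (2,3), (5,7), (7,9), (5,10), (7,11), (9,12), (12,14).
Pick (0,1); next start ≥ 1 → (2,3); next start ≥ 3 → (5,7); next start ≥ 7 → (7,9); next start ≥ 9 → (9,12); next start ≥ 12 → (12,14).
Selected: (0,1) (2,3) (5,7) (7,9) (9,12) (12,14)

7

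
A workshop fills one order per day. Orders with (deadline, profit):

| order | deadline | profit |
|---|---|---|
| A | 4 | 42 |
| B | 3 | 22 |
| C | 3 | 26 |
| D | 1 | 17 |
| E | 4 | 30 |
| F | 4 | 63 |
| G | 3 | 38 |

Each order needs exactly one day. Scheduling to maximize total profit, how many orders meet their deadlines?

4

Sort by profit descending; place each in the latest free slot ≤ its deadline.
Profit order: F=63 A=42 G=38 E=30 C=26 B=22 D=17
Assign: F→slot 4, A→slot 3, G→slot 2, E→slot 1, C skipped, B skipped, D skipped.
Slots: [1:E] [2:G] [3:A] [4:F]
4 of 7 scheduled.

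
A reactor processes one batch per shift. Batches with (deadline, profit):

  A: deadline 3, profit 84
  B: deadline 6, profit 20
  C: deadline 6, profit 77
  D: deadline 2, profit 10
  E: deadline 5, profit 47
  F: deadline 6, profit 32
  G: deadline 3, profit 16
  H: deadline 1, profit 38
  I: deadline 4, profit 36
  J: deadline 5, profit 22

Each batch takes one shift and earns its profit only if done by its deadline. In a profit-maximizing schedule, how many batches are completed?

6

Profit order: A=84 C=77 E=47 H=38 I=36 F=32 J=22 B=20 G=16 D=10
Assign: A→slot 3, C→slot 6, E→slot 5, H→slot 1, I→slot 4, F→slot 2, J skipped, B skipped, G skipped, D skipped.
Slots: [1:H] [2:F] [3:A] [4:I] [5:E] [6:C]
6 of 10 scheduled.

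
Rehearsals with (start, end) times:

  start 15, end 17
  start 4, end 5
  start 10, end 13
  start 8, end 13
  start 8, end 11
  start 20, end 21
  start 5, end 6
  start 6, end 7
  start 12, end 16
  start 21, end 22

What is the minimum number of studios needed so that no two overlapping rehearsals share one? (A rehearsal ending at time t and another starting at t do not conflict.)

3

Count concurrent intervals with a sweep; the peak is the room count.
Events (time:±→running): 4:+→1 5:-→0 5:+→1 6:-→0 6:+→1 7:-→0 8:+→1 8:+→2 10:+→3 … peak 3.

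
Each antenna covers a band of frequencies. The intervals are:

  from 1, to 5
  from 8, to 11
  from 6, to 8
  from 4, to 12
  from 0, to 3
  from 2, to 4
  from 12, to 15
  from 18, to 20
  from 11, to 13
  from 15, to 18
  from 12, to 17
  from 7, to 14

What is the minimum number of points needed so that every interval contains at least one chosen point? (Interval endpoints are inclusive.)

4

Sort by right endpoint; whenever an interval is uncovered, place a point at its right end.
Sorted: [0,3] [2,4] [1,5] [6,8] [8,11] [4,12] [11,13] [7,14] [12,15] [12,17] [15,18] [18,20]
{[0,3],[2,4],[1,5]} hit by 3; {[6,8],[8,11],[4,12]} hit by 8; {[11,13],[7,14],[12,15],[12,17]} hit by 13; {[15,18],[18,20]} hit by 18.
Points: 3, 8, 13, 18 (4 total).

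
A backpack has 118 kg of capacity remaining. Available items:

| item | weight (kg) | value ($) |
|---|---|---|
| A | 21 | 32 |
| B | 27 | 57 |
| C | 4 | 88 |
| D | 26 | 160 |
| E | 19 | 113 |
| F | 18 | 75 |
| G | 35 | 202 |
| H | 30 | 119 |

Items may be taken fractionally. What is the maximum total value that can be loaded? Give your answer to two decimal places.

701.47

Greedy by value/weight ratio, highest first.
Ratios (sorted): C 22.00, D 6.15, E 5.95, G 5.77, F 4.17, H 3.97, B 2.11, A 1.52
take C (4 @ 88); take D (26 @ 160); take E (19 @ 113); take G (35 @ 202); take F (18 @ 75); take 16/30 of H → 63.47. Capacity used 118/118.
Total value = 701.47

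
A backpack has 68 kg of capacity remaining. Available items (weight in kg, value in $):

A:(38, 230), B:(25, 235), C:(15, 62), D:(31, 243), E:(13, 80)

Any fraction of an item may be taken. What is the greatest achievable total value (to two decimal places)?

551.85

Order: B (235/25=9.40) > D (243/31=7.84) > E (80/13=6.15) > A (230/38=6.05) > C (62/15=4.13)
Fill: take B (25 @ 235) → take D (31 @ 243) → take 12/13 of E → 73.85; 68/68 used.
Total value = 551.85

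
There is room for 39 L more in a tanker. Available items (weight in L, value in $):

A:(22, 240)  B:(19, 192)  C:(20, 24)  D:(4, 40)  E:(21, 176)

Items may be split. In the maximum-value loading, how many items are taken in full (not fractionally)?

1

Ratios (sorted): A 10.91, B 10.11, D 10.00, E 8.38, C 1.20
take A (22 @ 240); take 17/19 of B → 171.79. Capacity used 39/39.
1 item(s) taken whole; one partial (take 17/19 of B).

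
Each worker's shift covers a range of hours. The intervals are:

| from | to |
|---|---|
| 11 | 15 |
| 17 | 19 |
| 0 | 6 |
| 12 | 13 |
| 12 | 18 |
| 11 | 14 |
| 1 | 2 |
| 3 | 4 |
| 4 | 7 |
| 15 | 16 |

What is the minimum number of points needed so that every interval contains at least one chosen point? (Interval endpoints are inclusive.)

5

By right end: [1,2]  [3,4]  [0,6]  [4,7]  [12,13]  [11,14]  [11,15]  [15,16]  [12,18]  [17,19]
[1,2] uncovered → point at 2; [3,4] uncovered → point at 4; [12,13] uncovered → point at 13; [15,16] uncovered → point at 16; [17,19] uncovered → point at 19.
Points: 2, 4, 13, 16, 19 (5 total).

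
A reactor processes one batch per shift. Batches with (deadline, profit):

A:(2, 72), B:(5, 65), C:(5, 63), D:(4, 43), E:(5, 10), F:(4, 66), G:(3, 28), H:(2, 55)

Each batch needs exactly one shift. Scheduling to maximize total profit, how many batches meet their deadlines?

5

By profit: A(d2,72), F(d4,66), B(d5,65), C(d5,63), H(d2,55), D(d4,43), G(d3,28), E(d5,10)
A→slot 2; F→slot 4; B→slot 5; C→slot 3; H→slot 1; D skipped; G skipped; E skipped.
5 of 8 scheduled.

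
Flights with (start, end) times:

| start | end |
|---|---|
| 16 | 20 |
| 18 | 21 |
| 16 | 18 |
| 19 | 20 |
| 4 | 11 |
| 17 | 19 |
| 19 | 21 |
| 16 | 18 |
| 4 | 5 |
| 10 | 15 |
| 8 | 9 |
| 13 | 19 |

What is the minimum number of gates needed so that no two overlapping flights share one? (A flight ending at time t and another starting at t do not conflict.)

5

The answer is the maximum number of intervals overlapping at any instant.
starts: [4, 4, 8, 10, 13, 16, 16, 16, 17, 18, 19, 19]
ends:   [5, 9, 11, 15, 18, 18, 19, 19, 20, 20, 21, 21]
s4→1 s4→2 e5→1 s8→2 e9→1 s10→2 e11→1 s13→2 e15→1 s16→2 s16→3 s16→4 s17→5  — peak 5.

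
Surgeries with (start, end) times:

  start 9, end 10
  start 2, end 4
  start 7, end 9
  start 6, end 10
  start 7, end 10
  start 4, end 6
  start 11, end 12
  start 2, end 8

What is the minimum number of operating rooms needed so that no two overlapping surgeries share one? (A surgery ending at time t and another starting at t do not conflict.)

starts: [2, 2, 4, 6, 7, 7, 9, 11]
ends:   [4, 6, 8, 9, 10, 10, 10, 12]
s2→1 s2→2 e4→1 s4→2 e6→1 s6→2 s7→3 s7→4  — peak 4.

4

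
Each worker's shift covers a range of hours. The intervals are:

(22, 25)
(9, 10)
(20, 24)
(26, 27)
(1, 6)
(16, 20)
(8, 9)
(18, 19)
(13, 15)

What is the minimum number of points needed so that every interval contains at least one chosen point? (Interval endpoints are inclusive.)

6

By right end: [1,6]  [8,9]  [9,10]  [13,15]  [18,19]  [16,20]  [20,24]  [22,25]  [26,27]
[1,6] uncovered → point at 6; [8,9] uncovered → point at 9; [13,15] uncovered → point at 15; [18,19] uncovered → point at 19; [20,24] uncovered → point at 24; [26,27] uncovered → point at 27.
Points: 6, 9, 15, 19, 24, 27 (6 total).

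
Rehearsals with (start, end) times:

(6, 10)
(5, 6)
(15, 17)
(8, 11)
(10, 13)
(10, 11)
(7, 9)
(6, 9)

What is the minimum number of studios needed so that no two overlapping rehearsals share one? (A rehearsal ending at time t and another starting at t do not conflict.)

4

The answer is the maximum number of intervals overlapping at any instant.
starts: [5, 6, 6, 7, 8, 10, 10, 15]
ends:   [6, 9, 9, 10, 11, 11, 13, 17]
s5→1 e6→0 s6→1 s6→2 s7→3 s8→4  — peak 4.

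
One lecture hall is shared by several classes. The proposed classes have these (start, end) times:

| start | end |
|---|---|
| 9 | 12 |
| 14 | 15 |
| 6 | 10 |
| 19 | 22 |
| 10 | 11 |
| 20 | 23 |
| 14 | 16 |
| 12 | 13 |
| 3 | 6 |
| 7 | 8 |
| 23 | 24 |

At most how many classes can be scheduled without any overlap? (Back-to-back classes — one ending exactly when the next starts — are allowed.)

7

Sorted by end: (3,6)  (7,8)  (6,10)  (10,11)  (9,12)  (12,13)  (14,15)  (14,16)  (19,22)  (20,23)  (23,24)
take (3,6); take (7,8); skip (6,10); take (10,11); take (12,13); take (14,15); take (19,22); take (23,24).
Selected 7 classes.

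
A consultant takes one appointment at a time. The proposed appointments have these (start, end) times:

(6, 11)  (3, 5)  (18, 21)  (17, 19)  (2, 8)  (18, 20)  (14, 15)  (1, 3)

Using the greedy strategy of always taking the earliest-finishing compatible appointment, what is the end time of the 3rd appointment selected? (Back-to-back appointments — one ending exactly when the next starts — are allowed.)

Greedy by earliest finish: after sorting by end time, pick each interval compatible with the last pick.
Sorted by end: (1,3)  (3,5)  (2,8)  (6,11)  (14,15)  (17,19)  (18,20)  (18,21)
take (1,3); take (3,5); take (6,11); take (14,15); take (17,19); skip (18,20).
Selected: (1,3) (3,5) (6,11) (14,15) (17,19)

11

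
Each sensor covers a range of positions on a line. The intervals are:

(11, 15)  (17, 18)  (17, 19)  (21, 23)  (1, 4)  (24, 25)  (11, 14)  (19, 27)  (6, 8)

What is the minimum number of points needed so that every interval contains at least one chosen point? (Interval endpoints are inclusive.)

6

Sorted: [1,4] [6,8] [11,14] [11,15] [17,18] [17,19] [21,23] [24,25] [19,27]
{[1,4]} hit by 4; {[6,8]} hit by 8; {[11,14],[11,15]} hit by 14; {[17,18],[17,19]} hit by 18; {[21,23]} hit by 23; {[24,25],[19,27]} hit by 25.
Points: 4, 8, 14, 18, 23, 25 (6 total).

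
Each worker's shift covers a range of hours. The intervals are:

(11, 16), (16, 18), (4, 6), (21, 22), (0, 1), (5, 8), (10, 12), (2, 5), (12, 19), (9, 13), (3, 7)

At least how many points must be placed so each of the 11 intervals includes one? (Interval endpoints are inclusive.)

Sort by right endpoint; whenever an interval is uncovered, place a point at its right end.
By right end: [0,1]  [2,5]  [4,6]  [3,7]  [5,8]  [10,12]  [9,13]  [11,16]  [16,18]  [12,19]  [21,22]
[0,1] uncovered → point at 1; [2,5] uncovered → point at 5; [10,12] uncovered → point at 12; [16,18] uncovered → point at 18; [21,22] uncovered → point at 22.
Points: 1, 5, 12, 18, 22 (5 total).

5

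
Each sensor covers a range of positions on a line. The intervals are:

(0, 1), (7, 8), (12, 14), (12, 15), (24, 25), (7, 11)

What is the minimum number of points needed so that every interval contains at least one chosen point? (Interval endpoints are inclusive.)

4

Sorted: [0,1] [7,8] [7,11] [12,14] [12,15] [24,25]
{[0,1]} hit by 1; {[7,8],[7,11]} hit by 8; {[12,14],[12,15]} hit by 14; {[24,25]} hit by 25.
Points: 1, 8, 14, 25 (4 total).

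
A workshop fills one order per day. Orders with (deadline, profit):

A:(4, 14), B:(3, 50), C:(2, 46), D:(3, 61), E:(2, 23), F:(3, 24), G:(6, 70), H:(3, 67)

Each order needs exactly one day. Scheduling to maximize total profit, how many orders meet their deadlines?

5

Profit order: G=70 H=67 D=61 B=50 C=46 F=24 E=23 A=14
Assign: G→slot 6, H→slot 3, D→slot 2, B→slot 1, C skipped, F skipped, E skipped, A→slot 4.
Slots: [1:B] [2:D] [3:H] [4:A] [6:G]
5 of 8 scheduled.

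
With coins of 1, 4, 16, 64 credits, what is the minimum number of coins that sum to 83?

5

Greedy: take as many of the largest coin as possible, then repeat with the remainder.
83 − 1×64→19 − 1×16→3 − 3×1→0
Total coins = 1 + 1 + 3 = 5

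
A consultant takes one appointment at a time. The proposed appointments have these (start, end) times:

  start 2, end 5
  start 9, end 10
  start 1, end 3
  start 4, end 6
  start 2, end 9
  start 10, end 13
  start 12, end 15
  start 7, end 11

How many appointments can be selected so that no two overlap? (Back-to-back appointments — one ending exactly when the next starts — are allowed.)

4

Order by finish time; keep every interval that doesn't clash with the previous kept one.
By end time: (1,3), (2,5), (4,6), (2,9), (9,10), (7,11), (10,13), (12,15).
Pick (1,3); next start ≥ 3 → (4,6); next start ≥ 6 → (9,10); next start ≥ 10 → (10,13).
Selected 4 appointments.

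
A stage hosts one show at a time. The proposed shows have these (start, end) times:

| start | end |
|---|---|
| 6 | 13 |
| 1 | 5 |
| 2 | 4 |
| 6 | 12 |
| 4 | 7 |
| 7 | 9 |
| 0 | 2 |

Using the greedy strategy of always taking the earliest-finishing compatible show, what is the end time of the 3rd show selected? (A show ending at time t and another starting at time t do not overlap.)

Sort by end time and greedily take each interval whose start is ≥ the last chosen end.
By end time: (0,2), (2,4), (1,5), (4,7), (7,9), (6,12), (6,13).
Pick (0,2); next start ≥ 2 → (2,4); next start ≥ 4 → (4,7); next start ≥ 7 → (7,9).
Selected: (0,2) (2,4) (4,7) (7,9)

7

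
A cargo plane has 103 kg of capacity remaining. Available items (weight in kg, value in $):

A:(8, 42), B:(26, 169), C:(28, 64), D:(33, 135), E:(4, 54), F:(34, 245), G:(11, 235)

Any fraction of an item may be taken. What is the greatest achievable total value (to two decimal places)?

826.82

Greedy by value/weight ratio, highest first.
Ratios (sorted): G 21.36, E 13.50, F 7.21, B 6.50, A 5.25, D 4.09, C 2.29
take G (11 @ 235); take E (4 @ 54); take F (34 @ 245); take B (26 @ 169); take A (8 @ 42); take 20/33 of D → 81.82. Capacity used 103/103.
Total value = 826.82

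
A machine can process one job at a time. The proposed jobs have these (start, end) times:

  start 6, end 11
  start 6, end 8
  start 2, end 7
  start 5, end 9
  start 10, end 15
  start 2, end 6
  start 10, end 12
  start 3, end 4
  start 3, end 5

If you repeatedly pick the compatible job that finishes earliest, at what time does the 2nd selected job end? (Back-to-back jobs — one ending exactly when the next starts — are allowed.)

8

Order by finish time; keep every interval that doesn't clash with the previous kept one.
Sorted by end: (3,4)  (3,5)  (2,6)  (2,7)  (6,8)  (5,9)  (6,11)  (10,12)  (10,15)
take (3,4); take (6,8); skip (6,11); take (10,12); skip (10,15).
Selected: (3,4) (6,8) (10,12)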